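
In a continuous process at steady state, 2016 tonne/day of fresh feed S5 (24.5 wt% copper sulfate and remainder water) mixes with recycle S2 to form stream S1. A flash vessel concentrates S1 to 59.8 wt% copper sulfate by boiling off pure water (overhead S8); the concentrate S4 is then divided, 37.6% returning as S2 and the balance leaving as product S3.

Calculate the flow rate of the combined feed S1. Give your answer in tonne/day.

Overall copper sulfate balance (none leaves overhead): copper sulfate in fresh feed = copper sulfate in product, i.e. 2016×0.245 = (1−0.376)·S4·0.598.
S4 = 493.92/(0.598×0.624) = 1323.6 tonne/day.
Recycle S2 = 0.376×1323.6 = 497.69 tonne/day.
Combined feed S1 = 2016 + 497.69 = 2513.7 tonne/day.

2514 tonne/day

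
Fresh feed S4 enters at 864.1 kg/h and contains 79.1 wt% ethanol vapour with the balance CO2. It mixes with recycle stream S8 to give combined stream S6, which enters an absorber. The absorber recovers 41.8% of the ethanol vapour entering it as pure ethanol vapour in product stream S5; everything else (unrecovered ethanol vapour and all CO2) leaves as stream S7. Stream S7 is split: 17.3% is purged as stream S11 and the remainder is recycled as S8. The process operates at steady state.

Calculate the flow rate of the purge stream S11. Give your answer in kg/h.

313.3 kg/h

CO2 enters only via S4 and leaves only via the purge: 864.1×0.209 = 0.173×(CO2 in S7), and the absorber passes all CO2, so CO2 in S6 = CO2 in S7 = 1043.9 kg/h.
ethanol vapour in S6: m_A = 864.1×0.791 + (1−0.173)·(1−0.418)·m_A, so m_A = 683.5/0.5187 = 1317.8 kg/h.
S7 = (1−0.418)×1317.8 + 1043.9 = 1810.8 kg/h.
Purge S11 = 0.173×1810.8 = 313.28 kg/h.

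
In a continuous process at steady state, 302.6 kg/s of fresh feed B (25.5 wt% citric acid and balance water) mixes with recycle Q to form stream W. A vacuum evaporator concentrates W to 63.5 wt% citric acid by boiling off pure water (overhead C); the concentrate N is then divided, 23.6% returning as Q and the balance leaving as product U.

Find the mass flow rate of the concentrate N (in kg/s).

Overall citric acid balance (none leaves overhead): citric acid in fresh feed = citric acid in product, i.e. 302.6×0.255 = (1−0.236)·N·0.635.
N = 77.163/(0.635×0.764) = 159.05 kg/s.

159.1 kg/s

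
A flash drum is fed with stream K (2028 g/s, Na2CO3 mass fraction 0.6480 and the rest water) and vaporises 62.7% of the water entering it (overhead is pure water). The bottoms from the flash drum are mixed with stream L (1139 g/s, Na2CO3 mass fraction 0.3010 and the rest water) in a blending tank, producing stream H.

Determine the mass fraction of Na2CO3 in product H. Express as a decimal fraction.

0.6093

Vapour removed = 0.627×0.352×2028 = 447.59 g/s; concentrate = 1580.4 g/s.
Na2CO3 reaching the mixer = 1314.1 (from concentrate) + 1139×0.301 = 1657 g/s.
Product flow = 1580.4 + 1139 = 2719.4 g/s; Na2CO3 fraction = 0.6093.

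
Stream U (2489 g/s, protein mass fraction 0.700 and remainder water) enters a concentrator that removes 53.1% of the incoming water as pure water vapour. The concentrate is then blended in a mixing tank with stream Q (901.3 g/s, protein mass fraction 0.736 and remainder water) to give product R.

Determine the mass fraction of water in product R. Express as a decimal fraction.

Vapour removed = 0.531×0.300×2489 = 396.5 g/s; concentrate = 2092.5 g/s.
water reaching the mixer = 350.2 (from concentrate) + 901.3×0.264 = 588.15 g/s.
Product flow = 2092.5 + 901.3 = 2993.8 g/s; water fraction = 0.196.

0.196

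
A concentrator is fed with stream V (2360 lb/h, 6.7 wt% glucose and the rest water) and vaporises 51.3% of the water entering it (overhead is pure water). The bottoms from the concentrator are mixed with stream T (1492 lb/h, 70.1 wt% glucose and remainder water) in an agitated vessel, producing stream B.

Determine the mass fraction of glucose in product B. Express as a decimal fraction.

0.4423

Vapour removed = 0.513×0.933×2360 = 1129.6 lb/h; concentrate = 1230.4 lb/h.
glucose reaching the mixer = 158.12 (from concentrate) + 1492×0.701 = 1204 lb/h.
Product flow = 1230.4 + 1492 = 2722.4 lb/h; glucose fraction = 0.4423.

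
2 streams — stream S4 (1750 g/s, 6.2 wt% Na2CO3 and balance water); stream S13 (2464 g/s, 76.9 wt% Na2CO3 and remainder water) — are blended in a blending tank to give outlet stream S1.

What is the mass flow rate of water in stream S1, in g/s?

water out = water in = 1750×0.938 + 2464×0.231 = 2210.7 g/s.

2211 g/s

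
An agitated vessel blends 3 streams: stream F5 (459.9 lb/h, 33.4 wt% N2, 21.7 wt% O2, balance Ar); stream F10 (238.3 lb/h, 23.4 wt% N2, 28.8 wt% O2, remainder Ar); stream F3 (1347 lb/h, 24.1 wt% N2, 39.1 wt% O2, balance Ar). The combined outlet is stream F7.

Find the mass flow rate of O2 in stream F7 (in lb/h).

695.1 lb/h

O2 out = O2 in = 459.9×0.217 + 238.3×0.288 + 1347×0.391 = 695.11 lb/h.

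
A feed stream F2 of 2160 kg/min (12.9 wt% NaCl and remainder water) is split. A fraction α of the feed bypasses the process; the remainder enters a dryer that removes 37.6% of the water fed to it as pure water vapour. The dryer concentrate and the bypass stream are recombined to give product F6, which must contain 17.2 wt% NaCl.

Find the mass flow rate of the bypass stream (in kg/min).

All 2160×0.129 = 278.64 kg/min of NaCl reaches F6, so F6 = 278.64/0.172 = 1620 kg/min and vapour = 540 kg/min.
The evaporator receives (1−α)·2160 of feed at 0.871 water and removes 0.376 of that water:
0.376×0.871×(1−α)×2160 = 540
(1−α) = 540/707.39 = 0.7634;  α = 0.2366.
Bypass flow = 0.2366×2160 = 511.12 kg/min.

511.1 kg/min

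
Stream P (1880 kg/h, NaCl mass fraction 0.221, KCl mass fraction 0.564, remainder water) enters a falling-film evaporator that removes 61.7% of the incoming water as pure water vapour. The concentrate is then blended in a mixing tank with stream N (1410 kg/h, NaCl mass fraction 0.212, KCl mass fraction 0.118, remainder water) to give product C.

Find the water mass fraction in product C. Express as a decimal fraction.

Vapour removed = 0.617×0.215×1880 = 249.39 kg/h; concentrate = 1630.6 kg/h.
water reaching the mixer = 154.81 (from concentrate) + 1410×0.670 = 1099.5 kg/h.
Product flow = 1630.6 + 1410 = 3040.6 kg/h; water fraction = 0.362.

0.362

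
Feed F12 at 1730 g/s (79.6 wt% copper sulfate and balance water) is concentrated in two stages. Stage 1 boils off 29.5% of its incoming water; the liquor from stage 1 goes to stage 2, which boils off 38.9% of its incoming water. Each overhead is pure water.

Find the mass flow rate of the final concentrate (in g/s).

1529 g/s

water in feed = 1730×0.204 = 352.92 g/s.
After stage 1: water left = (1−0.295)×352.92 = 248.81; stream total = 1625.9 g/s.
After stage 2: water left = (1−0.389)×248.81 = 152.02; final concentrate = 1529.1 g/s.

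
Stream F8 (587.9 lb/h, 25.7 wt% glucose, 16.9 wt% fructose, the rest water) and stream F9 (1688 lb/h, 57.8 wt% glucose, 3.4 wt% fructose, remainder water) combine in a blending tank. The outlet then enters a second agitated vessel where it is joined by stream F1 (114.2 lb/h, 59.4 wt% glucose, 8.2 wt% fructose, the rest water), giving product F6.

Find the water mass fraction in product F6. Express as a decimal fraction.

Overall, product flow = 2390.1 lb/h.
water in = 587.9×0.574 + 1688×0.388 + 114.2×0.324 = 1029.4 lb/h.
water fraction in F6 = 0.4307.

0.4307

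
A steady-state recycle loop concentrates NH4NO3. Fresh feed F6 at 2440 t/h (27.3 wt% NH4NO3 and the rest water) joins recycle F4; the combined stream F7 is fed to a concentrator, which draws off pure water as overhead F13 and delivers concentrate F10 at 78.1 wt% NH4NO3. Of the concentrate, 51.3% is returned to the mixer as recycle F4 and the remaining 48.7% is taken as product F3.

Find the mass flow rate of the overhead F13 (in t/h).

1587 t/h

Overall NH4NO3 balance (none leaves overhead): NH4NO3 in fresh feed = NH4NO3 in product, i.e. 2440×0.273 = (1−0.513)·F10·0.781.
F10 = 666.12/(0.781×0.487) = 1751.3 t/h.
Recycle F4 = 0.513×1751.3 = 898.44 t/h.
Combined feed F7 = 2440 + 898.44 = 3338.4 t/h.
Overhead F13 = F7 − F10 = 3338.4 − 1751.3 = 1587.1 t/h.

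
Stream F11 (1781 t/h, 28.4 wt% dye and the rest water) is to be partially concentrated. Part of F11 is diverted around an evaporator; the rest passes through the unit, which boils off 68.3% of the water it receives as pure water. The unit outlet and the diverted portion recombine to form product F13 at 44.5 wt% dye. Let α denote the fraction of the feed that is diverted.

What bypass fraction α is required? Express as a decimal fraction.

All 1781×0.284 = 505.8 t/h of dye reaches F13, so F13 = 505.8/0.445 = 1136.6 t/h and vapour = 644.36 t/h.
The evaporator receives (1−α)·1781 of feed at 0.716 water and removes 0.683 of that water:
0.683×0.716×(1−α)×1781 = 644.36
(1−α) = 644.36/870.96 = 0.7398;  α = 0.2602.

0.260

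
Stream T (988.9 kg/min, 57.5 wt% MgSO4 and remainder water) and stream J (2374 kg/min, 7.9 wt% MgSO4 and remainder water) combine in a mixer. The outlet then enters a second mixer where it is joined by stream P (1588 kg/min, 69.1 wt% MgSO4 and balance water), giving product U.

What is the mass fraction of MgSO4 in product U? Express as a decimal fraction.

0.374

Overall, product flow = 4950.9 kg/min.
MgSO4 in = 988.9×0.575 + 2374×0.079 + 1588×0.691 = 1853.5 kg/min.
MgSO4 fraction in U = 0.374.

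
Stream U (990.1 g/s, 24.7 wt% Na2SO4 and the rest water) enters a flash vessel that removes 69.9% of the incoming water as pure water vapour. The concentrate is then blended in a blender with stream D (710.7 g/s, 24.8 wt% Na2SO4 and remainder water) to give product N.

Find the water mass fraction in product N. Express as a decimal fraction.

0.643

Vapour removed = 0.699×0.753×990.1 = 521.14 g/s; concentrate = 468.96 g/s.
water reaching the mixer = 224.41 (from concentrate) + 710.7×0.752 = 758.86 g/s.
Product flow = 468.96 + 710.7 = 1179.7 g/s; water fraction = 0.643.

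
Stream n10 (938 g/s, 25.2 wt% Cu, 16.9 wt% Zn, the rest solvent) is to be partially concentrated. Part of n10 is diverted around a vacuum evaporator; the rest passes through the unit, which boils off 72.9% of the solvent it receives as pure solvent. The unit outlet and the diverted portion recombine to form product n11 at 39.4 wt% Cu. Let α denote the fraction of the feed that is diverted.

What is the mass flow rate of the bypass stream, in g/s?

All 938×0.252 = 236.38 g/s of Cu reaches n11, so n11 = 236.38/0.394 = 599.94 g/s and vapour = 338.06 g/s.
The evaporator receives (1−α)·938 of feed at 0.579 solvent and removes 0.729 of that solvent:
0.729×0.579×(1−α)×938 = 338.06
(1−α) = 338.06/395.92 = 0.8539;  α = 0.1461.
Bypass flow = 0.1461×938 = 137.08 g/s.

137.1 g/s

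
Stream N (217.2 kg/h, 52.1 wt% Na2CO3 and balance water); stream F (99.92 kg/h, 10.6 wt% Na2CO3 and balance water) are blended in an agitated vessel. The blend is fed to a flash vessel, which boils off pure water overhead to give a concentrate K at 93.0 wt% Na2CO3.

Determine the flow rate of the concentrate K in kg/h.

133.1 kg/h

Na2CO3 entering = 217.2×0.521 + 99.92×0.106 = 123.75 kg/h.
All Na2CO3 reports to K, so K = 123.75/0.930 = 133.07 kg/h.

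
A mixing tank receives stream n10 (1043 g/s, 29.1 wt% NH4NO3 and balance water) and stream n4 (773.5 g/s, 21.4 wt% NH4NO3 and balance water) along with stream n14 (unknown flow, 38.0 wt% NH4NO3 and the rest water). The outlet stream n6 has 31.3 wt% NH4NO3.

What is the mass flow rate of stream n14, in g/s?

Let n14 be the unknown flow. Total out = 1816.5 + n14.
NH4NO3 balance: 469.04 + 0.380·n14 = 0.313·(1816.5 + n14)
(0.380 − 0.313)·n14 = 0.313×1816.5 − 469.04 = 99.522
n14 = 99.522 / 0.067 = 1485.4 g/s

1485 g/s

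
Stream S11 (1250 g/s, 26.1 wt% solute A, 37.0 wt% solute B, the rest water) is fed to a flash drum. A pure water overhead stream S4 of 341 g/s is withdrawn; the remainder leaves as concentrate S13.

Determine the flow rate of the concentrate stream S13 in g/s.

Concentrate = 1250 − 341 = 909 g/s.

909 g/s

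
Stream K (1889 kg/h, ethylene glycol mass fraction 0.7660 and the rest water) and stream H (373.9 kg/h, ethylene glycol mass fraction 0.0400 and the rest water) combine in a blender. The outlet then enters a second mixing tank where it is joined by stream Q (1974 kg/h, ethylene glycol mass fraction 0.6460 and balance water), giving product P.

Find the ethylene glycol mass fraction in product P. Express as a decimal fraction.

0.6460

Overall, product flow = 4236.9 kg/h.
ethylene glycol in = 1889×0.766 + 373.9×0.040 + 1974×0.646 = 2737.1 kg/h.
ethylene glycol fraction in P = 0.6460.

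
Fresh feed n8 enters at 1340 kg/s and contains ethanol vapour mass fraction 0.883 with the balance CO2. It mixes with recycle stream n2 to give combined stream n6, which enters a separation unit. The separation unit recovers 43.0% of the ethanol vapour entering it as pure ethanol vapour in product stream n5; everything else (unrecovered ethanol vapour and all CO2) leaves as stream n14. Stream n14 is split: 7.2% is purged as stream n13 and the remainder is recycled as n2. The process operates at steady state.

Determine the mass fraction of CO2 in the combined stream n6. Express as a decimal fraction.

0.464

CO2 enters only via n8 and leaves only via the purge: 1340×0.117 = 0.072×(CO2 in n14), and the separation unit passes all CO2, so CO2 in n6 = CO2 in n14 = 2177.5 kg/s.
ethanol vapour in n6: m_A = 1340×0.883 + (1−0.072)·(1−0.430)·m_A, so m_A = 1183.2/0.4710 = 2511.9 kg/s.
n6 = 2511.9 + 2177.5 = 4689.4 kg/s.
CO2 fraction in n6 = 2177.5/4689.4 = 0.464.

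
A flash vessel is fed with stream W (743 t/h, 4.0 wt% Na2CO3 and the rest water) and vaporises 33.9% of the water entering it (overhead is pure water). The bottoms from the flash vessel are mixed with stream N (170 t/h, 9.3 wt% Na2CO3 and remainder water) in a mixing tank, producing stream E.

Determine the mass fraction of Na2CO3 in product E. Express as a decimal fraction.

Vapour removed = 0.339×0.960×743 = 241.8 t/h; concentrate = 501.2 t/h.
Na2CO3 reaching the mixer = 29.72 (from concentrate) + 170×0.093 = 45.53 t/h.
Product flow = 501.2 + 170 = 671.2 t/h; Na2CO3 fraction = 0.068.

0.068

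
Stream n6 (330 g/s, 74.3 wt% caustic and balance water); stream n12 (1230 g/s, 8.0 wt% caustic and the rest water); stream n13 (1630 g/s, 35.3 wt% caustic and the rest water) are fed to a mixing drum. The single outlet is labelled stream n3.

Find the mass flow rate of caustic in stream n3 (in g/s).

caustic out = caustic in = 330×0.743 + 1230×0.080 + 1630×0.353 = 918.98 g/s.

919 g/s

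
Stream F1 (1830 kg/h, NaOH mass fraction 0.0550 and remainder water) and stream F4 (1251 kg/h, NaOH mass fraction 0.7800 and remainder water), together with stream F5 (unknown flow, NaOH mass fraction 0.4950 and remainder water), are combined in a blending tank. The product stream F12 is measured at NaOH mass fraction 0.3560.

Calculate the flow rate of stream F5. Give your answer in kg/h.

Let F5 be the unknown flow. Total out = 3081 + F5.
NaOH balance: 1076.4 + 0.495·F5 = 0.356·(3081 + F5)
(0.495 − 0.356)·F5 = 0.356×3081 − 1076.4 = 20.406
F5 = 20.406 / 0.139 = 146.81 kg/h

146.8 kg/h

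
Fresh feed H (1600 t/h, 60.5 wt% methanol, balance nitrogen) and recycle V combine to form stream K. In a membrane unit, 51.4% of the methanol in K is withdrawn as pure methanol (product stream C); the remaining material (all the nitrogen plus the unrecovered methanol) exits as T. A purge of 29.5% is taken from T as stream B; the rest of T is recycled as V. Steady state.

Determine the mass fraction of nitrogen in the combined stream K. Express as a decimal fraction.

0.593

nitrogen enters only via H and leaves only via the purge: 1600×0.395 = 0.295×(nitrogen in T), and the membrane unit passes all nitrogen, so nitrogen in K = nitrogen in T = 2142.4 t/h.
methanol in K: m_A = 1600×0.605 + (1−0.295)·(1−0.514)·m_A, so m_A = 968/0.6574 = 1472.5 t/h.
K = 1472.5 + 2142.4 = 3614.9 t/h.
nitrogen fraction in K = 2142.4/3614.9 = 0.593.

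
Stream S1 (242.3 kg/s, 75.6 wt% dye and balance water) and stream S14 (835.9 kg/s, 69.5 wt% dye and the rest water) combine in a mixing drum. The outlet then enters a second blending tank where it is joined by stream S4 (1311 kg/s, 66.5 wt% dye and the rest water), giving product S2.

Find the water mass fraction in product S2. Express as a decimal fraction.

0.3153

Overall, product flow = 2389.2 kg/s.
water in = 242.3×0.244 + 835.9×0.305 + 1311×0.335 = 753.26 kg/s.
water fraction in S2 = 0.3153.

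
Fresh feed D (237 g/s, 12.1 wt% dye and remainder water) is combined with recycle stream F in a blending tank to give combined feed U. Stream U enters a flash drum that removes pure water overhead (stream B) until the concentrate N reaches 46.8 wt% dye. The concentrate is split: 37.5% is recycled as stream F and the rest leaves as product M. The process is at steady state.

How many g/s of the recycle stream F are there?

Overall dye balance (none leaves overhead): dye in fresh feed = dye in product, i.e. 237×0.121 = (1−0.375)·N·0.468.
N = 28.677/(0.468×0.625) = 98.041 g/s.
Recycle F = 0.375×98.041 = 36.765 g/s.

36.77 g/s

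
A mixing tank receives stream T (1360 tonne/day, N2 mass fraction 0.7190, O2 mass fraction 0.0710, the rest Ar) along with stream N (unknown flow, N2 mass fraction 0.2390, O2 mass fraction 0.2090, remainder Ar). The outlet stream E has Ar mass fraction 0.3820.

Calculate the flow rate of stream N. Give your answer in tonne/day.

Let N be the unknown flow. Total out = 1360 + N.
Ar balance: 285.6 + 0.552·N = 0.382·(1360 + N)
(0.552 − 0.382)·N = 0.382×1360 − 285.6 = 233.92
N = 233.92 / 0.170 = 1376 tonne/day

1376 tonne/day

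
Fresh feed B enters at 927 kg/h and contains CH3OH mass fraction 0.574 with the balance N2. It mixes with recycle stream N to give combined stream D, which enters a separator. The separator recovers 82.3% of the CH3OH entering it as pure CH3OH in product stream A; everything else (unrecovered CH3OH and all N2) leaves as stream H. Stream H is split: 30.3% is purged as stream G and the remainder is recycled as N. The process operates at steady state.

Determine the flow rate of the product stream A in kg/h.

CH3OH in D: m_A = 927×0.574 + (1−0.303)·(1−0.823)·m_A, so m_A = 532.1/0.8766 = 606.98 kg/h.
Product A = 0.823×606.98 = 499.55 kg/h.

499.5 kg/h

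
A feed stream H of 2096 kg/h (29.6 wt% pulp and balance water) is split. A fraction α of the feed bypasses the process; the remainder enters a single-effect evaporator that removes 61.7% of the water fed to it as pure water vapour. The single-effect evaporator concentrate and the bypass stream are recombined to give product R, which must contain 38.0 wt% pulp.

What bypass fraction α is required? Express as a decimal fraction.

All 2096×0.296 = 620.42 kg/h of pulp reaches R, so R = 620.42/0.380 = 1632.7 kg/h and vapour = 463.33 kg/h.
The evaporator receives (1−α)·2096 of feed at 0.704 water and removes 0.617 of that water:
0.617×0.704×(1−α)×2096 = 463.33
(1−α) = 463.33/910.44 = 0.5089;  α = 0.4911.

0.491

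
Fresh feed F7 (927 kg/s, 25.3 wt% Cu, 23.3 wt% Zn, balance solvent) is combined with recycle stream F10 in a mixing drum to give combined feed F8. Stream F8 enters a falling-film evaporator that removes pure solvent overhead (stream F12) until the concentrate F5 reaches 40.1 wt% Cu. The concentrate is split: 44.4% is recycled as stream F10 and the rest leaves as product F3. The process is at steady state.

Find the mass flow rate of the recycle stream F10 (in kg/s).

467.1 kg/s

Overall Cu balance (none leaves overhead): Cu in fresh feed = Cu in product, i.e. 927×0.253 = (1−0.444)·F5·0.401.
F5 = 234.53/(0.401×0.556) = 1051.9 kg/s.
Recycle F10 = 0.444×1051.9 = 467.05 kg/s.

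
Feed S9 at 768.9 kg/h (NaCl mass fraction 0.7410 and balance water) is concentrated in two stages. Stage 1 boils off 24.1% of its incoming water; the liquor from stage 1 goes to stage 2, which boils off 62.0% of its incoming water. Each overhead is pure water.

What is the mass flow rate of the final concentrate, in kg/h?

water in feed = 768.9×0.259 = 199.15 kg/h.
After stage 1: water left = (1−0.241)×199.15 = 151.15; stream total = 720.91 kg/h.
After stage 2: water left = (1−0.620)×151.15 = 57.437; final concentrate = 627.19 kg/h.

627.2 kg/h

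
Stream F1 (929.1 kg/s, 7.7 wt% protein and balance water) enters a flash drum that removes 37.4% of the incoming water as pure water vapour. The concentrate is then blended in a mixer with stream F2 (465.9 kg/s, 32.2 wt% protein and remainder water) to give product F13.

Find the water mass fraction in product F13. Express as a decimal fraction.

0.794

Vapour removed = 0.374×0.923×929.1 = 320.73 kg/s; concentrate = 608.37 kg/s.
water reaching the mixer = 536.83 (from concentrate) + 465.9×0.678 = 852.71 kg/s.
Product flow = 608.37 + 465.9 = 1074.3 kg/s; water fraction = 0.794.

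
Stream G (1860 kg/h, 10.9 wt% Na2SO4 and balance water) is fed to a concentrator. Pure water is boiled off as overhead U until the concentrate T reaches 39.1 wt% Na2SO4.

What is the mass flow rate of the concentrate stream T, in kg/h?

Na2SO4 is conserved: 1860×0.109 = 202.74 kg/h all reports to the concentrate.
Concentrate = 202.74/(target fraction) = 518.52 kg/h.

518.5 kg/h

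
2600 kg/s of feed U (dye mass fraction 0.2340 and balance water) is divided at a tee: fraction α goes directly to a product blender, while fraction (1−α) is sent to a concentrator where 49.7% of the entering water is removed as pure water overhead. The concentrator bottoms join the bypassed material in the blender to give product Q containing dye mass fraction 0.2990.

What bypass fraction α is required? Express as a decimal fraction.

0.429

All 2600×0.234 = 608.4 kg/s of dye reaches Q, so Q = 608.4/0.299 = 2034.8 kg/s and vapour = 565.22 kg/s.
The evaporator receives (1−α)·2600 of feed at 0.766 water and removes 0.497 of that water:
0.497×0.766×(1−α)×2600 = 565.22
(1−α) = 565.22/989.83 = 0.5710;  α = 0.4290.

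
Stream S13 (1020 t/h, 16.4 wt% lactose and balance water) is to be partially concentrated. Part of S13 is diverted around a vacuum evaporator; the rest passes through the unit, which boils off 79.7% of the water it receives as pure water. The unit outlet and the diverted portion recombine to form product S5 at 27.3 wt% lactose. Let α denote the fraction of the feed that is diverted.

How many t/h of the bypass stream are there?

408.8 t/h

All 1020×0.164 = 167.28 t/h of lactose reaches S5, so S5 = 167.28/0.273 = 612.75 t/h and vapour = 407.25 t/h.
The evaporator receives (1−α)·1020 of feed at 0.836 water and removes 0.797 of that water:
0.797×0.836×(1−α)×1020 = 407.25
(1−α) = 407.25/679.62 = 0.5992;  α = 0.4008.
Bypass flow = 0.4008×1020 = 408.78 t/h.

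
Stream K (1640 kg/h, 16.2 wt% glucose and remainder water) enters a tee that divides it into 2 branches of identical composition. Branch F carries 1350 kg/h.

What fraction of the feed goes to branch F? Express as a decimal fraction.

0.823

Fraction to F = 1350/1640 = 0.8232.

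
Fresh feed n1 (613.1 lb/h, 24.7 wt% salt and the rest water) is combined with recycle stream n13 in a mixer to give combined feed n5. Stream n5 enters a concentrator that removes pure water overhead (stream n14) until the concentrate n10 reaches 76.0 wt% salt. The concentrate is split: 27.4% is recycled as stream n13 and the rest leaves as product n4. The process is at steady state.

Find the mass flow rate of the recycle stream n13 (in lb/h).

Overall salt balance (none leaves overhead): salt in fresh feed = salt in product, i.e. 613.1×0.247 = (1−0.274)·n10·0.760.
n10 = 151.44/(0.760×0.726) = 274.46 lb/h.
Recycle n13 = 0.274×274.46 = 75.202 lb/h.

75.2 lb/h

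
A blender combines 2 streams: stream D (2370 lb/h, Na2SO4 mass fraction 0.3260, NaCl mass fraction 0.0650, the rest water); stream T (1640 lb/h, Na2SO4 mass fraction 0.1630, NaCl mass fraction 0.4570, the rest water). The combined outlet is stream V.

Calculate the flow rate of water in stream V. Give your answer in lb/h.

2067 lb/h

water out = water in = 2370×0.609 + 1640×0.380 = 2066.5 lb/h.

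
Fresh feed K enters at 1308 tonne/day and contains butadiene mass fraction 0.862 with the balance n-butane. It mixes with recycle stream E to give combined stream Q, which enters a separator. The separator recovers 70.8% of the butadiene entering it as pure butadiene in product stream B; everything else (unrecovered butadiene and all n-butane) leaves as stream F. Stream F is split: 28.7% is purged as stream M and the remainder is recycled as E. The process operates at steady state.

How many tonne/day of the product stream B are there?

1008 tonne/day

butadiene in Q: m_A = 1308×0.862 + (1−0.287)·(1−0.708)·m_A, so m_A = 1127.5/0.7918 = 1424 tonne/day.
Product B = 0.708×1424 = 1008.2 tonne/day.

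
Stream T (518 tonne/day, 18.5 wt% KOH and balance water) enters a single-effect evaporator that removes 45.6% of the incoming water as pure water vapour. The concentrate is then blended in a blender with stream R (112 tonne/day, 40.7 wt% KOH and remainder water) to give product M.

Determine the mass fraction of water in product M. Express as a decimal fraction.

Vapour removed = 0.456×0.815×518 = 192.51 tonne/day; concentrate = 325.49 tonne/day.
water reaching the mixer = 229.66 (from concentrate) + 112×0.593 = 296.08 tonne/day.
Product flow = 325.49 + 112 = 437.49 tonne/day; water fraction = 0.6768.

0.6768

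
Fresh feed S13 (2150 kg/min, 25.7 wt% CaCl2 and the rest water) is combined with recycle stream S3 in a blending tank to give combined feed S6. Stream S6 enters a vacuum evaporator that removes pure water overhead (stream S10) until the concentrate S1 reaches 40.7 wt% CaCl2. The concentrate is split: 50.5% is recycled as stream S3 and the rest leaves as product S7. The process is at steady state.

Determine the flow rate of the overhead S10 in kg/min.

792.4 kg/min

Overall CaCl2 balance (none leaves overhead): CaCl2 in fresh feed = CaCl2 in product, i.e. 2150×0.257 = (1−0.505)·S1·0.407.
S1 = 552.55/(0.407×0.495) = 2742.7 kg/min.
Recycle S3 = 0.505×2742.7 = 1385 kg/min.
Combined feed S6 = 2150 + 1385 = 3535 kg/min.
Overhead S10 = S6 − S1 = 3535 − 2742.7 = 792.38 kg/min.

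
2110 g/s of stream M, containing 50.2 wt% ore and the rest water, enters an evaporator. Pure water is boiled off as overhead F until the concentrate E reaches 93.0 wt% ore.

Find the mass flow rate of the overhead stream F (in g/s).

971.1 g/s

ore is conserved: 2110×0.502 = 1059.2 g/s all reports to the concentrate.
Concentrate = 1059.2/(target fraction) = 1138.9 g/s.
Overhead = 2110 − 1138.9 = 971.05 g/s.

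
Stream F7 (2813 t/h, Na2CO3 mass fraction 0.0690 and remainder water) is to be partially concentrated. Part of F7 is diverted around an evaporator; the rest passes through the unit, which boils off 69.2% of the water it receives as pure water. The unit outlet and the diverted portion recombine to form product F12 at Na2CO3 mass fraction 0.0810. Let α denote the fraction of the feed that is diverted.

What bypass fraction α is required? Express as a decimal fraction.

All 2813×0.069 = 194.1 t/h of Na2CO3 reaches F12, so F12 = 194.1/0.081 = 2396.3 t/h and vapour = 416.74 t/h.
The evaporator receives (1−α)·2813 of feed at 0.931 water and removes 0.692 of that water:
0.692×0.931×(1−α)×2813 = 416.74
(1−α) = 416.74/1812.3 = 0.2300;  α = 0.7700.

0.770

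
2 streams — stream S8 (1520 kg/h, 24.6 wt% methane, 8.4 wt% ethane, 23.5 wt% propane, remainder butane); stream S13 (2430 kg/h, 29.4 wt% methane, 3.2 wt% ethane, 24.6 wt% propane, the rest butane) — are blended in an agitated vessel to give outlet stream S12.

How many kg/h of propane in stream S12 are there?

955 kg/h

propane out = propane in = 1520×0.235 + 2430×0.246 = 954.98 kg/h.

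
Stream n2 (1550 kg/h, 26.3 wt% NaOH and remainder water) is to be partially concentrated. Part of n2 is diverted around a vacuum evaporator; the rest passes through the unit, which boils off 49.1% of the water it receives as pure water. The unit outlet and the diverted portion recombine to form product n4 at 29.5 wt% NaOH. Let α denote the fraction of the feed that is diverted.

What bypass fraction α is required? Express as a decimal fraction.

All 1550×0.263 = 407.65 kg/h of NaOH reaches n4, so n4 = 407.65/0.295 = 1381.9 kg/h and vapour = 168.14 kg/h.
The evaporator receives (1−α)·1550 of feed at 0.737 water and removes 0.491 of that water:
0.491×0.737×(1−α)×1550 = 168.14
(1−α) = 168.14/560.89 = 0.2998;  α = 0.7002.

0.700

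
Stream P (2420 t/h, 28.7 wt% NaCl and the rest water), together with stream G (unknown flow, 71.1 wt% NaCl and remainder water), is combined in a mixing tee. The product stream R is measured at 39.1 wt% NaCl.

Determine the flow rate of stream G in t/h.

786.5 t/h

Let G be the unknown flow. Total out = 2420 + G.
NaCl balance: 694.54 + 0.711·G = 0.391·(2420 + G)
(0.711 − 0.391)·G = 0.391×2420 − 694.54 = 251.68
G = 251.68 / 0.320 = 786.5 t/h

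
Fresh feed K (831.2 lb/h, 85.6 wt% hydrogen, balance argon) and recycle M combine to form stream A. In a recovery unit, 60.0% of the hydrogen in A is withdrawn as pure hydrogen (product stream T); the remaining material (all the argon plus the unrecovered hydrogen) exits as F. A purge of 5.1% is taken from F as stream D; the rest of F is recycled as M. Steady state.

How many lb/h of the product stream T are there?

688.1 lb/h

hydrogen in A: m_A = 831.2×0.856 + (1−0.051)·(1−0.600)·m_A, so m_A = 711.51/0.6204 = 1146.9 lb/h.
Product T = 0.600×1146.9 = 688.11 lb/h.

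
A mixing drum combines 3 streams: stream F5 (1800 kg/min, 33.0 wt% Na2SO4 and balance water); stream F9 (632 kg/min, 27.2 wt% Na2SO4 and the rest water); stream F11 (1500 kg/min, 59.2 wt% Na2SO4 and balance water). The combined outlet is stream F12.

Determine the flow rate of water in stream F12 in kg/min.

water out = water in = 1800×0.670 + 632×0.728 + 1500×0.408 = 2278.1 kg/min.

2278 kg/min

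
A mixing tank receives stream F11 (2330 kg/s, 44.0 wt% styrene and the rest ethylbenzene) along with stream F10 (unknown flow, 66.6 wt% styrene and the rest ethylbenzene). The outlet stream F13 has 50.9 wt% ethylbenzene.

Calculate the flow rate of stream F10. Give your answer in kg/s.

679 kg/s

Let F10 be the unknown flow. Total out = 2330 + F10.
ethylbenzene balance: 1304.8 + 0.334·F10 = 0.509·(2330 + F10)
(0.334 − 0.509)·F10 = 0.509×2330 − 1304.8 = -118.83
F10 = -118.83 / -0.175 = 679.03 kg/s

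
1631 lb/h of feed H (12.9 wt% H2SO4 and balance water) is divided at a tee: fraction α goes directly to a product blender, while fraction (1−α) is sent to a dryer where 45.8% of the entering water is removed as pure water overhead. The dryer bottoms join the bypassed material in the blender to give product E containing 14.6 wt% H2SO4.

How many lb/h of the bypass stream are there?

1155 lb/h

All 1631×0.129 = 210.4 lb/h of H2SO4 reaches E, so E = 210.4/0.146 = 1441.1 lb/h and vapour = 189.91 lb/h.
The evaporator receives (1−α)·1631 of feed at 0.871 water and removes 0.458 of that water:
0.458×0.871×(1−α)×1631 = 189.91
(1−α) = 189.91/650.64 = 0.2919;  α = 0.7081.
Bypass flow = 0.7081×1631 = 1154.9 lb/h.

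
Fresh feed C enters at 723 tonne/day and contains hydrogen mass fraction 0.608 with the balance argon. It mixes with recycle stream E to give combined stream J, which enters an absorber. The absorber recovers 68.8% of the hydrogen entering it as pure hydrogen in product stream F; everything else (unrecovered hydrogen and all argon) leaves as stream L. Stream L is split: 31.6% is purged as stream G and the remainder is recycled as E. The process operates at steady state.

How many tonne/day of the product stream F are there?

384.5 tonne/day

hydrogen in J: m_A = 723×0.608 + (1−0.316)·(1−0.688)·m_A, so m_A = 439.58/0.7866 = 558.85 tonne/day.
Product F = 0.688×558.85 = 384.49 tonne/day.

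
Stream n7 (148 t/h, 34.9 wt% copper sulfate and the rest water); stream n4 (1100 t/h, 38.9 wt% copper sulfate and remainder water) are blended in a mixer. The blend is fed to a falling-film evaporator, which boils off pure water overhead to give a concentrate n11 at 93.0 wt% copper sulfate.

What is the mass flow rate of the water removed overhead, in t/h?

copper sulfate entering = 148×0.349 + 1100×0.389 = 479.55 t/h.
All copper sulfate reports to n11, so n11 = 479.55/0.930 = 515.65 t/h.
Total feed = 1248 t/h; overhead = 1248 − 515.65 = 732.35 t/h.

732.4 t/h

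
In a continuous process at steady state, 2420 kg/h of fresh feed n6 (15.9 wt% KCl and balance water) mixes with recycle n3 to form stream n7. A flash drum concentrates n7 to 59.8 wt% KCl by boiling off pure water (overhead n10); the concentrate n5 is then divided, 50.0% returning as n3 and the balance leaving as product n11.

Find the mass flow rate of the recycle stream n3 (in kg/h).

643.4 kg/h

Overall KCl balance (none leaves overhead): KCl in fresh feed = KCl in product, i.e. 2420×0.159 = (1−0.500)·n5·0.598.
n5 = 384.78/(0.598×0.500) = 1286.9 kg/h.
Recycle n3 = 0.500×1286.9 = 643.44 kg/h.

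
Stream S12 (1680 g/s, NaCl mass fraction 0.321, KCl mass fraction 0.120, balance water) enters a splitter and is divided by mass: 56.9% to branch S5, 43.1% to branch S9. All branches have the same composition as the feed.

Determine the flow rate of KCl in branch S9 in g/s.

86.89 g/s

Branch S9 total = 0.431×1680 = 724.08 g/s.
KCl in S9 = 0.120×724.08 = 86.89 g/s.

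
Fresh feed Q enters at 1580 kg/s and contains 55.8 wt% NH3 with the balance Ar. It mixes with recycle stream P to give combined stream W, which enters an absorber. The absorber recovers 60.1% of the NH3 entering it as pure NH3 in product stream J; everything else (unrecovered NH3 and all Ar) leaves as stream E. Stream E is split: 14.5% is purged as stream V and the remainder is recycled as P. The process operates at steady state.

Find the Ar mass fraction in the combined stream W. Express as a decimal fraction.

Ar enters only via Q and leaves only via the purge: 1580×0.442 = 0.145×(Ar in E), and the absorber passes all Ar, so Ar in W = Ar in E = 4816.3 kg/s.
NH3 in W: m_A = 1580×0.558 + (1−0.145)·(1−0.601)·m_A, so m_A = 881.64/0.6589 = 1338.1 kg/s.
W = 1338.1 + 4816.3 = 6154.4 kg/s.
Ar fraction in W = 4816.3/6154.4 = 0.7826.

0.7826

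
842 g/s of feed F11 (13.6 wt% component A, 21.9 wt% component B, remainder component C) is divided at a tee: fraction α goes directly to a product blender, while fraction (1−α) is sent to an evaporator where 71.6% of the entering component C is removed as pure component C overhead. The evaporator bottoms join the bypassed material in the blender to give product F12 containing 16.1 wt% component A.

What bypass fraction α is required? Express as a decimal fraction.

All 842×0.136 = 114.51 g/s of component A reaches F12, so F12 = 114.51/0.161 = 711.25 g/s and vapour = 130.75 g/s.
The evaporator receives (1−α)·842 of feed at 0.645 component C and removes 0.716 of that component C:
0.716×0.645×(1−α)×842 = 130.75
(1−α) = 130.75/388.85 = 0.3362;  α = 0.6638.

0.664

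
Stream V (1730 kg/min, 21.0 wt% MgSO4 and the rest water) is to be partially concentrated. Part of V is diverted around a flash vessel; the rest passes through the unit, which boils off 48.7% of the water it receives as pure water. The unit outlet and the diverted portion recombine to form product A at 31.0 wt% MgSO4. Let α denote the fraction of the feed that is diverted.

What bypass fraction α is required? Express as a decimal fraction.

0.162

All 1730×0.210 = 363.3 kg/min of MgSO4 reaches A, so A = 363.3/0.310 = 1171.9 kg/min and vapour = 558.06 kg/min.
The evaporator receives (1−α)·1730 of feed at 0.790 water and removes 0.487 of that water:
0.487×0.790×(1−α)×1730 = 558.06
(1−α) = 558.06/665.58 = 0.8385;  α = 0.1615.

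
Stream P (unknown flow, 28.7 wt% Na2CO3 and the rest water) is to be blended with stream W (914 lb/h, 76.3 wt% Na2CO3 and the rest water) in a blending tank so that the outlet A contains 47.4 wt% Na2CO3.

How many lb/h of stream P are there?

Let P be the unknown flow. Total out = 914 + P.
Na2CO3 balance: 697.38 + 0.287·P = 0.474·(914 + P)
(0.287 − 0.474)·P = 0.474×914 − 697.38 = -264.15
P = -264.15 / -0.187 = 1412.5 lb/h

1413 lb/h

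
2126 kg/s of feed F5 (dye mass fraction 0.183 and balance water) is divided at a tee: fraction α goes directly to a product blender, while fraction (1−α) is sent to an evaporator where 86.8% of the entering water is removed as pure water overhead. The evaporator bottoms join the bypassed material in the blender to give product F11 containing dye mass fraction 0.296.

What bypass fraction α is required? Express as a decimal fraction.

0.462

All 2126×0.183 = 389.06 kg/s of dye reaches F11, so F11 = 389.06/0.296 = 1314.4 kg/s and vapour = 811.61 kg/s.
The evaporator receives (1−α)·2126 of feed at 0.817 water and removes 0.868 of that water:
0.868×0.817×(1−α)×2126 = 811.61
(1−α) = 811.61/1507.7 = 0.5383;  α = 0.4617.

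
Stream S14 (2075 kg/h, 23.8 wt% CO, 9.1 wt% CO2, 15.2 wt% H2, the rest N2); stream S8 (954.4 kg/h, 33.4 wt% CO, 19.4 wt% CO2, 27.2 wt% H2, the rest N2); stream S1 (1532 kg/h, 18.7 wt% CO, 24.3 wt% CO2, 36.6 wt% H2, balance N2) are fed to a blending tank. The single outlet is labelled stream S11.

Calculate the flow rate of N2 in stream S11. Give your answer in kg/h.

1580 kg/h

N2 out = N2 in = 2075×0.519 + 954.4×0.200 + 1532×0.204 = 1580.3 kg/h.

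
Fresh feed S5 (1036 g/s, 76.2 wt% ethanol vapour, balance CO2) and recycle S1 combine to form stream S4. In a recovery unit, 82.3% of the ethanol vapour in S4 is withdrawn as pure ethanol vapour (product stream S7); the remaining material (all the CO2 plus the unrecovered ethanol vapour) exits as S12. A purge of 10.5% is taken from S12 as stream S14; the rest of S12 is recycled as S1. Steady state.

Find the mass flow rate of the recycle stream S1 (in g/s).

CO2 enters only via S5 and leaves only via the purge: 1036×0.238 = 0.105×(CO2 in S12), and the recovery unit passes all CO2, so CO2 in S4 = CO2 in S12 = 2348.3 g/s.
ethanol vapour in S4: m_A = 1036×0.762 + (1−0.105)·(1−0.823)·m_A, so m_A = 789.43/0.8416 = 938.03 g/s.
S12 = (1−0.823)×938.03 + 2348.3 = 2514.3 g/s.
Recycle S1 = (1−0.105)×2514.3 = 2250.3 g/s.

2250 g/s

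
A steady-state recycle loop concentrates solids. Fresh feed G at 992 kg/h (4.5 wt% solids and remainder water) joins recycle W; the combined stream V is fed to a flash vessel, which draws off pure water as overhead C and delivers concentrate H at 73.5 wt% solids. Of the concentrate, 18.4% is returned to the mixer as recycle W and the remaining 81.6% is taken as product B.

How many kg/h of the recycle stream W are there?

13.7 kg/h

Overall solids balance (none leaves overhead): solids in fresh feed = solids in product, i.e. 992×0.045 = (1−0.184)·H·0.735.
H = 44.64/(0.735×0.816) = 74.43 kg/h.
Recycle W = 0.184×74.43 = 13.695 kg/h.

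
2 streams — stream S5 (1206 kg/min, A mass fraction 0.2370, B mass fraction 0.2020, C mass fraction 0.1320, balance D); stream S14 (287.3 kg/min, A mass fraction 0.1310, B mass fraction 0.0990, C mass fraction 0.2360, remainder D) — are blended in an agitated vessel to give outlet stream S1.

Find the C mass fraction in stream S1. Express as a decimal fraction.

0.1520

Total flow out = 1206 + 287.3 = 1493.3 kg/min.
C in = 1206×0.132 + 287.3×0.236 = 226.99 kg/min.
C mass fraction in S1 = 226.99/1493.3 = 0.1520.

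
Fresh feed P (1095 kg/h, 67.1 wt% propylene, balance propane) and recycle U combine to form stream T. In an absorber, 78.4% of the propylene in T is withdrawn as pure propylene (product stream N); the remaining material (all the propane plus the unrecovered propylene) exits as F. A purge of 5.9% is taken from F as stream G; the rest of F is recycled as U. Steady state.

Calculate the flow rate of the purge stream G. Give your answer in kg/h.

372 kg/h

propane enters only via P and leaves only via the purge: 1095×0.329 = 0.059×(propane in F), and the absorber passes all propane, so propane in T = propane in F = 6106 kg/h.
propylene in T: m_A = 1095×0.671 + (1−0.059)·(1−0.784)·m_A, so m_A = 734.75/0.7967 = 922.18 kg/h.
F = (1−0.784)×922.18 + 6106 = 6305.2 kg/h.
Purge G = 0.059×6305.2 = 372.01 kg/h.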